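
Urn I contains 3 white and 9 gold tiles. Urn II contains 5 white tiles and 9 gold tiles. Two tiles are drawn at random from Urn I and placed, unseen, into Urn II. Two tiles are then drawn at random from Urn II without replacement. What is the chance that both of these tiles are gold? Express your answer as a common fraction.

367/880

Condition on how many of the transferred tiles are gold (from Urn I: 9 gold of 12; then Urn II has 16 total).
  0 gold: C(9,0)C(3,2)/C(12,2) = 1/22; then P = C(9,2)/C(16,2) = 3/10
  1 gold: C(9,1)C(3,1)/C(12,2) = 9/22; then P = C(10,2)/C(16,2) = 3/8
  2 gold: C(9,2)C(3,0)/C(12,2) = 6/11; then P = C(11,2)/C(16,2) = 11/24
P(both gold) = 367/880 ≈ 0.4170.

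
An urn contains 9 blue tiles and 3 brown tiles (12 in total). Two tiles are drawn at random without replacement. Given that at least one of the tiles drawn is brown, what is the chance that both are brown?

P(both brown) = C(3,2)/C(12,2) = 1/22; P(at least one brown) = 1 − C(9,2)/C(12,2) = 5/11.
Since 'both brown' ⊆ 'at least one brown', P(both | at least one) = 1/22 / 5/11 = 1/10 ≈ 0.1000.

1/10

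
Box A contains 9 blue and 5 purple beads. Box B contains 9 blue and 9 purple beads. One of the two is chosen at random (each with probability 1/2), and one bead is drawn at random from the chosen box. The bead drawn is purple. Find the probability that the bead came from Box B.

P(purple | Box A) = 5/14; P(purple | Box B) = 1/2.
P(purple) = 1/2·5/14 + 1/2·1/2 = 3/7.
By Bayes' rule, P(Box B | purple) = 1/4 / 3/7 = 7/12 ≈ 0.5833.

7/12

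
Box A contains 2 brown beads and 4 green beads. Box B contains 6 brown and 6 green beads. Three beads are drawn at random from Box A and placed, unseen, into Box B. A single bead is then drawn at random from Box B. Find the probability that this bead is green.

8/15

Condition on how many of the transferred beads are green (from Box A: 4 green of 6; then Box B has 15 total).
  1 green: C(4,1)C(2,2)/C(6,3) = 1/5; then P = 7/15
  2 green: C(4,2)C(2,1)/C(6,3) = 3/5; then P = 8/15
  3 green: C(4,3)C(2,0)/C(6,3) = 1/5; then P = 9/15
P(green from Box B) = 8/15 ≈ 0.5333.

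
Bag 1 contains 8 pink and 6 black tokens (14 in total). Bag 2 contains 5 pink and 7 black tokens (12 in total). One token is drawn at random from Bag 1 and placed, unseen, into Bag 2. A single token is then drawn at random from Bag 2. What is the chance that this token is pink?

3/7

Condition on how many of the transferred tokens are pink (from Bag 1: 8 pink of 14; then Bag 2 has 13 total).
  0 pink: C(8,0)C(6,1)/C(14,1) = 3/7; then P = 5/13
  1 pink: C(8,1)C(6,0)/C(14,1) = 4/7; then P = 6/13
P(pink from Bag 2) = 3/7 ≈ 0.4286.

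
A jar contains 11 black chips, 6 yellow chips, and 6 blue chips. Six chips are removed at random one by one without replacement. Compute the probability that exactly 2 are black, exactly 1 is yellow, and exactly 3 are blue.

Unordered draws without replacement: count favorable combinations over C(23,6).
Favorable = C(11,2) · C(6,1) · C(6,3) = 6600; total = C(23,6) = 100947.
P = 6600/100947 = 200/3059 ≈ 0.0654.

200/3059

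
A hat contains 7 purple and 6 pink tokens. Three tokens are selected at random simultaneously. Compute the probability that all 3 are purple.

35/286

Unordered draws without replacement: count favorable combinations over C(13,3).
Favorable = C(7,3) · C(6,0) = 35; total = C(13,3) = 286.
P = 35/286 = 35/286 ≈ 0.1224.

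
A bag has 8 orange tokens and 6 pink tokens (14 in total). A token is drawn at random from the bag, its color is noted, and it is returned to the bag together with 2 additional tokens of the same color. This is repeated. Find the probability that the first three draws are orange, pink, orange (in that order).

Track the composition after each reinforcement of +2.
P = (8/14) · (6/16) · (10/18) = 5/42 ≈ 0.1190.

5/42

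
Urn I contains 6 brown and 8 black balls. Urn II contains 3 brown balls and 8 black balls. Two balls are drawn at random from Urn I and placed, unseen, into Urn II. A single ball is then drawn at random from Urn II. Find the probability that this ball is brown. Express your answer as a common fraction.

Condition on how many of the transferred balls are brown (from Urn I: 6 brown of 14; then Urn II has 13 total).
  0 brown: C(6,0)C(8,2)/C(14,2) = 4/13; then P = 3/13
  1 brown: C(6,1)C(8,1)/C(14,2) = 48/91; then P = 4/13
  2 brown: C(6,2)C(8,0)/C(14,2) = 15/91; then P = 5/13
P(brown from Urn II) = 27/91 ≈ 0.2967.

27/91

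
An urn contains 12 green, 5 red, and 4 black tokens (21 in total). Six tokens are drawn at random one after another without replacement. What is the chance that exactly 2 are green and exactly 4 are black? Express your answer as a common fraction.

Unordered draws without replacement: count favorable combinations over C(21,6).
Favorable = C(12,2) · C(5,0) · C(4,4) = 66; total = C(21,6) = 54264.
P = 66/54264 = 11/9044 ≈ 0.0012.

11/9044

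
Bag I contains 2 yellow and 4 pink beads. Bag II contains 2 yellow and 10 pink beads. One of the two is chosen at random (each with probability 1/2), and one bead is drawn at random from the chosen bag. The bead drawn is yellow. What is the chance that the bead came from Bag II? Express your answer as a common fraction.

1/3

P(yellow | Bag I) = 1/3; P(yellow | Bag II) = 1/6.
P(yellow) = 1/2·1/3 + 1/2·1/6 = 1/4.
By Bayes' rule, P(Bag II | yellow) = 1/12 / 1/4 = 1/3 ≈ 0.3333.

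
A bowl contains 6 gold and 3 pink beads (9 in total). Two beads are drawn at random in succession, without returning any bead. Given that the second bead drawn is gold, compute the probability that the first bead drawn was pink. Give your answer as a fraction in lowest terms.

P(first=pink and the second bead drawn is gold) = (3/9)·(6/8) = 1/4.
P(the second bead drawn is gold) = Σ over first color = 5/12 + 1/4 = 2/3.
By Bayes, P(first=pink | the second bead drawn is gold) = 1/4 / 2/3 = 3/8 ≈ 0.3750.

3/8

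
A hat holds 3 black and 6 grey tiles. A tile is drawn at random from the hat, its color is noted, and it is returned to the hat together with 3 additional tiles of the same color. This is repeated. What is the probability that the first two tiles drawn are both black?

1/6

After a black draw the hat holds 6 black out of 12.
P = (3/9)·(6/12) = 1/6 ≈ 0.1667.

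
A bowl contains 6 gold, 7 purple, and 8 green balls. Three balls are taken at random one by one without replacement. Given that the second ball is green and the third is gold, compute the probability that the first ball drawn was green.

P(first=green and the second ball is green and the third is gold) = (8/21)·(7/20)·(6/19) = 4/95.
P(E) = Σ over first color = 4/133 + 4/95 + 4/95 = 4/35.
By Bayes, P(first=green | E) = 4/95 / 4/35 = 7/19 ≈ 0.3684.

7/19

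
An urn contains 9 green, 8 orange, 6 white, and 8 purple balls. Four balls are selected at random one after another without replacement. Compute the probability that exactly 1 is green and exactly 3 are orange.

Unordered draws without replacement: count favorable combinations over C(31,4).
Favorable = C(9,1) · C(8,3) · C(6,0) · C(8,0) = 504; total = C(31,4) = 31465.
P = 504/31465 = 72/4495 ≈ 0.0160.

72/4495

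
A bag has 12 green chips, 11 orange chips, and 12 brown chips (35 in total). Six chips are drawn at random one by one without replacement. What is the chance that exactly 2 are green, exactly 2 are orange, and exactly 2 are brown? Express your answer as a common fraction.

1089/7378

Unordered draws without replacement: count favorable combinations over C(35,6).
Favorable = C(12,2) · C(11,2) · C(12,2) = 239580; total = C(35,6) = 1623160.
P = 239580/1623160 = 1089/7378 ≈ 0.1476.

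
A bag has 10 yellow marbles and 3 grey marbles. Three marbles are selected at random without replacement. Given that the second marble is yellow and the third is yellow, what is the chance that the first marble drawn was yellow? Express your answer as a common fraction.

P(first=yellow and the second marble is yellow and the third is yellow) = (10/13)·(9/12)·(8/11) = 60/143.
P(E) = Σ over first color = 60/143 + 45/286 = 15/26.
By Bayes, P(first=yellow | E) = 60/143 / 15/26 = 8/11 ≈ 0.7273.

8/11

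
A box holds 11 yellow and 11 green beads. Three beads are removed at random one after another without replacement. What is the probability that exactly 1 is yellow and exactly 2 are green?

Unordered draws without replacement: count favorable combinations over C(22,3).
Favorable = C(11,1) · C(11,2) = 605; total = C(22,3) = 1540.
P = 605/1540 = 11/28 ≈ 0.3929.

11/28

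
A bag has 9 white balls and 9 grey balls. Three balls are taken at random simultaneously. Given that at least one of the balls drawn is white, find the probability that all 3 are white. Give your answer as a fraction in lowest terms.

P(all 3 white) = C(9,3)/C(18,3) = 7/68; P(at least one white) = 1 − C(9,3)/C(18,3) = 61/68.
Since 'all 3 white' ⊆ 'at least one white', P(all 3 | at least one) = 7/68 / 61/68 = 7/61 ≈ 0.1148.

7/61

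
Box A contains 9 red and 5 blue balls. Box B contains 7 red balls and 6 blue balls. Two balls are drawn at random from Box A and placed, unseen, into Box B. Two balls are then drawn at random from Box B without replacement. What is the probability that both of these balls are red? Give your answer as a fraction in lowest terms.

922/3185

Condition on how many of the transferred balls are red (from Box A: 9 red of 14; then Box B has 15 total).
  0 red: C(9,0)C(5,2)/C(14,2) = 10/91; then P = C(7,2)/C(15,2) = 1/5
  1 red: C(9,1)C(5,1)/C(14,2) = 45/91; then P = C(8,2)/C(15,2) = 4/15
  2 red: C(9,2)C(5,0)/C(14,2) = 36/91; then P = C(9,2)/C(15,2) = 12/35
P(both red) = 922/3185 ≈ 0.2895.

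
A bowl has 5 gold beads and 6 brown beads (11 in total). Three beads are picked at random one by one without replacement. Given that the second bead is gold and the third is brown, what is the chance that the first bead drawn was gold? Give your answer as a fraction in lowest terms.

4/9

P(first=gold and the second bead is gold and the third is brown) = (5/11)·(4/10)·(6/9) = 4/33.
P(E) = Σ over first color = 4/33 + 5/33 = 3/11.
By Bayes, P(first=gold | E) = 4/33 / 3/11 = 4/9 ≈ 0.4444.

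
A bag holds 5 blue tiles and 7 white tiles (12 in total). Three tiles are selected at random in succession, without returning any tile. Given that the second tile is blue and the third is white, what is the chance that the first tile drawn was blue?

P(first=blue and the second tile is blue and the third is white) = (5/12)·(4/11)·(7/10) = 7/66.
P(E) = Σ over first color = 7/66 + 7/44 = 35/132.
By Bayes, P(first=blue | E) = 7/66 / 35/132 = 2/5 ≈ 0.4000.

2/5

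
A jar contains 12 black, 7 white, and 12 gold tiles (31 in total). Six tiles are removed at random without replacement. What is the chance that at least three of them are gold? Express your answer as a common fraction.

104599/245427

Sum the hypergeometric tail for j = 3,…,6 gold tiles.
Favorable = C(12,3)·C(19,3) + C(12,4)·C(19,2) + C(12,5)·C(19,1) + C(12,6)·C(19,0) = 313797; total = C(31,6) = 736281.
P = 313797/736281 = 104599/245427 ≈ 0.4262.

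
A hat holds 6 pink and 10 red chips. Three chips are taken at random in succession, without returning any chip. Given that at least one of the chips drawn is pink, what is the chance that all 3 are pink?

P(all 3 pink) = C(6,3)/C(16,3) = 1/28; P(at least one pink) = 1 − C(10,3)/C(16,3) = 11/14.
Since 'all 3 pink' ⊆ 'at least one pink', P(all 3 | at least one) = 1/28 / 11/14 = 1/22 ≈ 0.0455.

1/22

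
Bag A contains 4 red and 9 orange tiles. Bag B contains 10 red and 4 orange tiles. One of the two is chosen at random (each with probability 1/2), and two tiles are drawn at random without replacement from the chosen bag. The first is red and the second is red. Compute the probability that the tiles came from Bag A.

7/52

P(E | Bag A) = 1/13; P(E | Bag B) = 45/91.
P(E) = 1/2·1/13 + 1/2·45/91 = 2/7.
By Bayes' rule, P(Bag A | E) = 1/26 / 2/7 = 7/52 ≈ 0.1346.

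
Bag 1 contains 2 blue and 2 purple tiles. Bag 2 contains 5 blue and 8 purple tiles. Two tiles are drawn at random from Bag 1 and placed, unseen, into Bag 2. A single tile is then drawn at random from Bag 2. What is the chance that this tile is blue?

Condition on how many of the transferred tiles are blue (from Bag 1: 2 blue of 4; then Bag 2 has 15 total).
  0 blue: C(2,0)C(2,2)/C(4,2) = 1/6; then P = 5/15
  1 blue: C(2,1)C(2,1)/C(4,2) = 2/3; then P = 6/15
  2 blue: C(2,2)C(2,0)/C(4,2) = 1/6; then P = 7/15
P(blue from Bag 2) = 2/5 ≈ 0.4000.

2/5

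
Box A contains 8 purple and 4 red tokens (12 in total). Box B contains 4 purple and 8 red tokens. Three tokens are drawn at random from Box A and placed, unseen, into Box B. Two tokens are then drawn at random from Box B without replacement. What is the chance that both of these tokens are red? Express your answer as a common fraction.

Condition on how many of the transferred tokens are red (from Box A: 4 red of 12; then Box B has 15 total).
  0 red: C(4,0)C(8,3)/C(12,3) = 14/55; then P = C(8,2)/C(15,2) = 4/15
  1 red: C(4,1)C(8,2)/C(12,3) = 28/55; then P = C(9,2)/C(15,2) = 12/35
  2 red: C(4,2)C(8,1)/C(12,3) = 12/55; then P = C(10,2)/C(15,2) = 3/7
  3 red: C(4,3)C(8,0)/C(12,3) = 1/55; then P = C(11,2)/C(15,2) = 11/21
P(both red) = 19/55 ≈ 0.3455.

19/55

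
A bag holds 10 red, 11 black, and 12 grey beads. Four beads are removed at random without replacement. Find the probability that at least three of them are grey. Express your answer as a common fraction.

Sum the hypergeometric tail for j = 3,…,4 grey beads.
Favorable = C(12,3)·C(21,1) + C(12,4)·C(21,0) = 5115; total = C(33,4) = 40920.
P = 5115/40920 = 1/8 ≈ 0.1250.

1/8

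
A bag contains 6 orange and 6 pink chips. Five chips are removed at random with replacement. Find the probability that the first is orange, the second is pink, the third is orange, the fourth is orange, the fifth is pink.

Multiply the conditional probability of each draw in order, with replacement (the composition resets each draw).
P = (6/12) · (6/12) · (6/12) · (6/12) · (6/12) = 1/32 ≈ 0.0312.

1/32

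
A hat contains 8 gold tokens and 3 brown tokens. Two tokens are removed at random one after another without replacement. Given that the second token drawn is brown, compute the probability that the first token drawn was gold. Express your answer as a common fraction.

P(first=gold and the second token drawn is brown) = (8/11)·(3/10) = 12/55.
P(the second token drawn is brown) = Σ over first color = 12/55 + 3/55 = 3/11.
By Bayes, P(first=gold | the second token drawn is brown) = 12/55 / 3/11 = 4/5 ≈ 0.8000.

4/5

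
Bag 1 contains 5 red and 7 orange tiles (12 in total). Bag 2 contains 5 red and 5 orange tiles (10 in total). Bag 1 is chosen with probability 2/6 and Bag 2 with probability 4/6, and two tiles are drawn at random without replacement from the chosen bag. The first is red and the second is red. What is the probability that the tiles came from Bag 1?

15/59

P(E | Bag 1) = 5/33; P(E | Bag 2) = 2/9.
P(E) = 1/3·5/33 + 2/3·2/9 = 59/297.
By Bayes' rule, P(Bag 1 | E) = 5/99 / 59/297 = 15/59 ≈ 0.2542.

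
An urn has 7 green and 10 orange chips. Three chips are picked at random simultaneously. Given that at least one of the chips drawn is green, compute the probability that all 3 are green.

1/16

P(all 3 green) = C(7,3)/C(17,3) = 7/136; P(at least one green) = 1 − C(10,3)/C(17,3) = 14/17.
Since 'all 3 green' ⊆ 'at least one green', P(all 3 | at least one) = 7/136 / 14/17 = 1/16 ≈ 0.0625.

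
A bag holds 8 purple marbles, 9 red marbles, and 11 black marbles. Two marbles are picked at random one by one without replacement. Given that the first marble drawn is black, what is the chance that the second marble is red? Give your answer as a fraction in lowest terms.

After removing 1 black, the bag has 9 red out of 27 remaining.
P(second is red | given) = 9/27 = 1/3 ≈ 0.3333.

1/3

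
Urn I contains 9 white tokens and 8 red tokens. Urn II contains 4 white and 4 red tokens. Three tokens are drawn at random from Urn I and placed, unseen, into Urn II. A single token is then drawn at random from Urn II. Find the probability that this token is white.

95/187

Condition on how many of the transferred tokens are white (from Urn I: 9 white of 17; then Urn II has 11 total).
  0 white: C(9,0)C(8,3)/C(17,3) = 7/85; then P = 4/11
  1 white: C(9,1)C(8,2)/C(17,3) = 63/170; then P = 5/11
  2 white: C(9,2)C(8,1)/C(17,3) = 36/85; then P = 6/11
  3 white: C(9,3)C(8,0)/C(17,3) = 21/170; then P = 7/11
P(white from Urn II) = 95/187 ≈ 0.5080.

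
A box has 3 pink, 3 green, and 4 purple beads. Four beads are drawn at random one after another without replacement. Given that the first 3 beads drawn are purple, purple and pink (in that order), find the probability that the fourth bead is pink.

2/7

After removing 1 pink, 2 purple, the box has 2 pink out of 7 remaining.
P(fourth is pink | given) = 2/7 ≈ 0.2857.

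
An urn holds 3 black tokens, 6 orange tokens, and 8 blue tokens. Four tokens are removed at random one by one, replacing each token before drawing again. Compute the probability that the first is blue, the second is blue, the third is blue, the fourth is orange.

3072/83521

Multiply the conditional probability of each draw in order, with replacement (the composition resets each draw).
P = (8/17) · (8/17) · (8/17) · (6/17) = 3072/83521 ≈ 0.0368.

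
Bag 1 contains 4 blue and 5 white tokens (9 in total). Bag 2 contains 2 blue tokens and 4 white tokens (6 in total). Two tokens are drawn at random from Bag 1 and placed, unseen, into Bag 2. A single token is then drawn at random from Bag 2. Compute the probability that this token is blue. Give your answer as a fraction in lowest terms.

13/36

Condition on how many of the transferred tokens are blue (from Bag 1: 4 blue of 9; then Bag 2 has 8 total).
  0 blue: C(4,0)C(5,2)/C(9,2) = 5/18; then P = 2/8
  1 blue: C(4,1)C(5,1)/C(9,2) = 5/9; then P = 3/8
  2 blue: C(4,2)C(5,0)/C(9,2) = 1/6; then P = 4/8
P(blue from Bag 2) = 13/36 ≈ 0.3611.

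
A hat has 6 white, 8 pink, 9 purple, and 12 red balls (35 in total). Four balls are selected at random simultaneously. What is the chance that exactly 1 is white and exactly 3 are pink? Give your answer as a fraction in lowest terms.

Unordered draws without replacement: count favorable combinations over C(35,4).
Favorable = C(6,1) · C(8,3) · C(9,0) · C(12,0) = 336; total = C(35,4) = 52360.
P = 336/52360 = 6/935 ≈ 0.0064.

6/935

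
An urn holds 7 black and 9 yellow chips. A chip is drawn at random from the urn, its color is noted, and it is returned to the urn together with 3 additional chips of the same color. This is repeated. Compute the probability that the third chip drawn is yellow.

9/16

Sum over the four possibilities for the first two draws (yellow/not-yellow each), tracking how the yellow count and total change by +3 per draw.
P(third is yellow) = 9/16 ≈ 0.5625. (In a Pólya urn every draw has the same marginal probability 9/16.)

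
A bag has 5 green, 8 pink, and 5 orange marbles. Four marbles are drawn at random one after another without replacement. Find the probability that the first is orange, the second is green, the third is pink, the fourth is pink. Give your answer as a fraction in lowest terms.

Multiply the conditional probability of each draw in order, without replacement, so each draw removes one from its color and from the total.
P = (5/18) · (5/17) · (8/16) · (7/15) = 35/1836 ≈ 0.0191.

35/1836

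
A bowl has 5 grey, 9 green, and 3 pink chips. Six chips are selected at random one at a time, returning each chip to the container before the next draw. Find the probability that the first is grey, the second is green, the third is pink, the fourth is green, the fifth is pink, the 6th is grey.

Multiply the conditional probability of each draw in order, with replacement (the composition resets each draw).
P = (5/17) · (9/17) · (3/17) · (9/17) · (3/17) · (5/17) = 18225/24137569 ≈ 0.0008.

18225/24137569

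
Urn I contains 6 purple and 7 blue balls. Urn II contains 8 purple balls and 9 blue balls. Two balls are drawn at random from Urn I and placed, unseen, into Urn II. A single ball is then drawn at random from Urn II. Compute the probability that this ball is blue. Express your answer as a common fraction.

Condition on how many of the transferred balls are blue (from Urn I: 7 blue of 13; then Urn II has 19 total).
  0 blue: C(7,0)C(6,2)/C(13,2) = 5/26; then P = 9/19
  1 blue: C(7,1)C(6,1)/C(13,2) = 7/13; then P = 10/19
  2 blue: C(7,2)C(6,0)/C(13,2) = 7/26; then P = 11/19
P(blue from Urn II) = 131/247 ≈ 0.5304.

131/247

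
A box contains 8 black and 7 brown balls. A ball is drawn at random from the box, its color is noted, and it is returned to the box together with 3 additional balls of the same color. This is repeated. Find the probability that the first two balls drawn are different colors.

Either brown then black, or black then brown; after the first draw the total is 18.
P = (7/15)·(8/18) + (8/15)·(7/18) = 56/135 ≈ 0.4148.

56/135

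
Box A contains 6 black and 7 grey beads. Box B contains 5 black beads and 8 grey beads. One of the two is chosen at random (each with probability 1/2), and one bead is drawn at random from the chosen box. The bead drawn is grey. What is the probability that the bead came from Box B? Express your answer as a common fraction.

8/15

P(grey | Box A) = 7/13; P(grey | Box B) = 8/13.
P(grey) = 1/2·7/13 + 1/2·8/13 = 15/26.
By Bayes' rule, P(Box B | grey) = 4/13 / 15/26 = 8/15 ≈ 0.5333.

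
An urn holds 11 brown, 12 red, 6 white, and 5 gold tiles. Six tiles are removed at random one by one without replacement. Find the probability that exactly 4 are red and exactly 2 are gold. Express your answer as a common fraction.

Unordered draws without replacement: count favorable combinations over C(34,6).
Favorable = C(11,0) · C(12,4) · C(6,0) · C(5,2) = 4950; total = C(34,6) = 1344904.
P = 4950/1344904 = 225/61132 ≈ 0.0037.

225/61132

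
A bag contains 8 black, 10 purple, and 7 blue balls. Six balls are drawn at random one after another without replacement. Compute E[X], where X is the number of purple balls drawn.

By linearity of expectation, E[X] = Σ P(draw i is purple); by symmetry each draw (even without replacement) has P(purple) = 10/25.
E[X] = 6 · 10/25 = 12/5 ≈ 2.4000.

12/5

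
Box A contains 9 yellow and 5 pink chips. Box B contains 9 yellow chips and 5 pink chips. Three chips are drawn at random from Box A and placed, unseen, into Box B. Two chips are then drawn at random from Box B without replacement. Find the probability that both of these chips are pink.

2855/24752

Condition on how many of the transferred chips are pink (from Box A: 5 pink of 14; then Box B has 17 total).
  0 pink: C(5,0)C(9,3)/C(14,3) = 3/13; then P = C(5,2)/C(17,2) = 5/68
  1 pink: C(5,1)C(9,2)/C(14,3) = 45/91; then P = C(6,2)/C(17,2) = 15/136
  2 pink: C(5,2)C(9,1)/C(14,3) = 45/182; then P = C(7,2)/C(17,2) = 21/136
  3 pink: C(5,3)C(9,0)/C(14,3) = 5/182; then P = C(8,2)/C(17,2) = 7/34
P(both pink) = 2855/24752 ≈ 0.1153.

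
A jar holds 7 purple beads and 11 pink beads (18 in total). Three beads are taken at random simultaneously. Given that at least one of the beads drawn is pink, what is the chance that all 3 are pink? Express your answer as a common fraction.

P(all 3 pink) = C(11,3)/C(18,3) = 55/272; P(at least one pink) = 1 − C(7,3)/C(18,3) = 781/816.
Since 'all 3 pink' ⊆ 'at least one pink', P(all 3 | at least one) = 55/272 / 781/816 = 15/71 ≈ 0.2113.

15/71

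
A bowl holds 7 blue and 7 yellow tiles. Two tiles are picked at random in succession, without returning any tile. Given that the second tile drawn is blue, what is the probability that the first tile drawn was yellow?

P(first=yellow and the second tile drawn is blue) = (7/14)·(7/13) = 7/26.
P(the second tile drawn is blue) = Σ over first color = 3/13 + 7/26 = 1/2.
By Bayes, P(first=yellow | the second tile drawn is blue) = 7/26 / 1/2 = 7/13 ≈ 0.5385.

7/13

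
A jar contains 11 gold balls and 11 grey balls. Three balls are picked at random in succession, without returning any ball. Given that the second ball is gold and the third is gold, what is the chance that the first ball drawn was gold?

P(first=gold and the second ball is gold and the third is gold) = (11/22)·(10/21)·(9/20) = 3/28.
P(E) = Σ over first color = 3/28 + 11/84 = 5/21.
By Bayes, P(first=gold | E) = 3/28 / 5/21 = 9/20 ≈ 0.4500.

9/20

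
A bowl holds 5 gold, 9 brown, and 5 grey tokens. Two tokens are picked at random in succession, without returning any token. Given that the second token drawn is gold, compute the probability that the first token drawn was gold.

P(first=gold and the second token drawn is gold) = (5/19)·(4/18) = 10/171.
P(the second token drawn is gold) = Σ over first color = 10/171 + 5/38 + 25/342 = 5/19.
By Bayes, P(first=gold | the second token drawn is gold) = 10/171 / 5/19 = 2/9 ≈ 0.2222.

2/9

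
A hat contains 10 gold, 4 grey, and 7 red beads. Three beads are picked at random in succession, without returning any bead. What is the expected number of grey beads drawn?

By linearity of expectation, E[X] = Σ P(draw i is grey); by symmetry each draw (even without replacement) has P(grey) = 4/21.
E[X] = 3 · 4/21 = 4/7 ≈ 0.5714.

4/7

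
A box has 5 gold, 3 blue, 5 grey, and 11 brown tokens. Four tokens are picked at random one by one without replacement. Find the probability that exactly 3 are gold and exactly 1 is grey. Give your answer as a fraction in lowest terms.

25/5313

Unordered draws without replacement: count favorable combinations over C(24,4).
Favorable = C(5,3) · C(3,0) · C(5,1) · C(11,0) = 50; total = C(24,4) = 10626.
P = 50/10626 = 25/5313 ≈ 0.0047.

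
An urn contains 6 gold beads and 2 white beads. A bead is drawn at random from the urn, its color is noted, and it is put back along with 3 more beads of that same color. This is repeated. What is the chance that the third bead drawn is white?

1/4

Sum over the four possibilities for the first two draws (white/not-white each), tracking how the white count and total change by +3 per draw.
P(third is white) = 1/4 ≈ 0.2500. (In a Pólya urn every draw has the same marginal probability 2/8.)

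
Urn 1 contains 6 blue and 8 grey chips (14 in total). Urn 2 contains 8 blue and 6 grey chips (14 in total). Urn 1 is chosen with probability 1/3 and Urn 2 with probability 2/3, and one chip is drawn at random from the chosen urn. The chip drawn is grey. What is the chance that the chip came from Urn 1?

2/5

P(grey | Urn 1) = 4/7; P(grey | Urn 2) = 3/7.
P(grey) = 1/3·4/7 + 2/3·3/7 = 10/21.
By Bayes' rule, P(Urn 1 | grey) = 4/21 / 10/21 = 2/5 ≈ 0.4000.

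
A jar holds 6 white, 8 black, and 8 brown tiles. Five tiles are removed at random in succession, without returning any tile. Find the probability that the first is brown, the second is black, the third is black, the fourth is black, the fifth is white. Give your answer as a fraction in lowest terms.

16/3135

Multiply the conditional probability of each draw in order, without replacement, so each draw removes one from its color and from the total.
P = (8/22) · (8/21) · (7/20) · (6/19) · (6/18) = 16/3135 ≈ 0.0051.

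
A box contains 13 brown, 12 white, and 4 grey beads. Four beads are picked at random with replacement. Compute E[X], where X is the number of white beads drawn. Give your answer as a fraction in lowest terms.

48/29

By linearity of expectation, E[X] = Σ P(draw i is white); each independent draw has P(white) = 12/29.
E[X] = 4 · 12/29 = 48/29 ≈ 1.6552.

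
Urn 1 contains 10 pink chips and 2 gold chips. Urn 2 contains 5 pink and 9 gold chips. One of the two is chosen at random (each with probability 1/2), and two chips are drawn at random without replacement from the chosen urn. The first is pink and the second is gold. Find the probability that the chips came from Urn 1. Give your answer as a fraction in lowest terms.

P(E | Urn 1) = 5/33; P(E | Urn 2) = 45/182.
P(E) = 1/2·5/33 + 1/2·45/182 = 2395/12012.
By Bayes' rule, P(Urn 1 | E) = 5/66 / 2395/12012 = 182/479 ≈ 0.3800.

182/479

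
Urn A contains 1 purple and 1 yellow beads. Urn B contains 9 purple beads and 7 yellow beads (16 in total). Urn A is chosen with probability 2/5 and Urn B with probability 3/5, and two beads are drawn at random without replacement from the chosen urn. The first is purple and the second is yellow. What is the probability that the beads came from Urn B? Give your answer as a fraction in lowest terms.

63/143

P(E | Urn A) = 1/2; P(E | Urn B) = 21/80.
P(E) = 2/5·1/2 + 3/5·21/80 = 143/400.
By Bayes' rule, P(Urn B | E) = 63/400 / 143/400 = 63/143 ≈ 0.4406.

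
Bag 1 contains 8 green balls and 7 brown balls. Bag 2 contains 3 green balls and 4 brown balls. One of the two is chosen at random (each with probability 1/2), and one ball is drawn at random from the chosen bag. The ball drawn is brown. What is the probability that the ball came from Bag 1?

P(brown | Bag 1) = 7/15; P(brown | Bag 2) = 4/7.
P(brown) = 1/2·7/15 + 1/2·4/7 = 109/210.
By Bayes' rule, P(Bag 1 | brown) = 7/30 / 109/210 = 49/109 ≈ 0.4495.

49/109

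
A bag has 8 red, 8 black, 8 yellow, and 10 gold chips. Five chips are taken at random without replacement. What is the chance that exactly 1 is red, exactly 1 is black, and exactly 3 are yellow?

Unordered draws without replacement: count favorable combinations over C(34,5).
Favorable = C(8,1) · C(8,1) · C(8,3) · C(10,0) = 3584; total = C(34,5) = 278256.
P = 3584/278256 = 224/17391 ≈ 0.0129.

224/17391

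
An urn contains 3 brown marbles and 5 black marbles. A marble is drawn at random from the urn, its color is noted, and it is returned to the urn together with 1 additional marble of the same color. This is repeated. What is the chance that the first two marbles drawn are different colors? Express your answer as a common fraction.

5/12

Either brown then black, or black then brown; after the first draw the total is 9.
P = (3/8)·(5/9) + (5/8)·(3/9) = 5/12 ≈ 0.4167.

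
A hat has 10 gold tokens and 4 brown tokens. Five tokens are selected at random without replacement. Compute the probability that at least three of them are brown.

Sum the hypergeometric tail for j = 3,…,4 brown tokens.
Favorable = C(4,3)·C(10,2) + C(4,4)·C(10,1) = 190; total = C(14,5) = 2002.
P = 190/2002 = 95/1001 ≈ 0.0949.

95/1001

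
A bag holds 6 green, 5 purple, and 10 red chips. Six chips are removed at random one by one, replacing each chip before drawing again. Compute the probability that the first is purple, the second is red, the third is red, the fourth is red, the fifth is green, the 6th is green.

20000/9529569

Multiply the conditional probability of each draw in order, with replacement (the composition resets each draw).
P = (5/21) · (10/21) · (10/21) · (10/21) · (6/21) · (6/21) = 20000/9529569 ≈ 0.0021.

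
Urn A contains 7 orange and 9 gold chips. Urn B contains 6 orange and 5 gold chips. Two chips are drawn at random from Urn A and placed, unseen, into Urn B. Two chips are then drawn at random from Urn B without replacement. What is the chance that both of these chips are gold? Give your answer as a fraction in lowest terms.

49/240

Condition on how many of the transferred chips are gold (from Urn A: 9 gold of 16; then Urn B has 13 total).
  0 gold: C(9,0)C(7,2)/C(16,2) = 7/40; then P = C(5,2)/C(13,2) = 5/39
  1 gold: C(9,1)C(7,1)/C(16,2) = 21/40; then P = C(6,2)/C(13,2) = 5/26
  2 gold: C(9,2)C(7,0)/C(16,2) = 3/10; then P = C(7,2)/C(13,2) = 7/26
P(both gold) = 49/240 ≈ 0.2042.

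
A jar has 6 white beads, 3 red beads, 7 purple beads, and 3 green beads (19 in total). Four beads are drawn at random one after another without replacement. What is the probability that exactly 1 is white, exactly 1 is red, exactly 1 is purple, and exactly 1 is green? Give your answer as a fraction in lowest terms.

63/646

Unordered draws without replacement: count favorable combinations over C(19,4).
Favorable = C(6,1) · C(3,1) · C(7,1) · C(3,1) = 378; total = C(19,4) = 3876.
P = 378/3876 = 63/646 ≈ 0.0975.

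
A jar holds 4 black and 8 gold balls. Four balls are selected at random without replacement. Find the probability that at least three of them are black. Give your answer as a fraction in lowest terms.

Sum the hypergeometric tail for j = 3,…,4 black balls.
Favorable = C(4,3)·C(8,1) + C(4,4)·C(8,0) = 33; total = C(12,4) = 495.
P = 33/495 = 1/15 ≈ 0.0667.

1/15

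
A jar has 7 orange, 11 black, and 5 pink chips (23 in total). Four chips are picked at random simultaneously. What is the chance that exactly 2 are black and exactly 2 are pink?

10/161

Unordered draws without replacement: count favorable combinations over C(23,4).
Favorable = C(7,0) · C(11,2) · C(5,2) = 550; total = C(23,4) = 8855.
P = 550/8855 = 10/161 ≈ 0.0621.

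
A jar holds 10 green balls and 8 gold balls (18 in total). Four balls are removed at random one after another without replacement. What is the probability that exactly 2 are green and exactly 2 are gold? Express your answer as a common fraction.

7/17

Unordered draws without replacement: count favorable combinations over C(18,4).
Favorable = C(10,2) · C(8,2) = 1260; total = C(18,4) = 3060.
P = 1260/3060 = 7/17 ≈ 0.4118.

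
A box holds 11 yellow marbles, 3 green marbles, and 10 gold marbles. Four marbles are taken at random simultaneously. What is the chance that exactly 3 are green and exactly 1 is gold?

Unordered draws without replacement: count favorable combinations over C(24,4).
Favorable = C(11,0) · C(3,3) · C(10,1) = 10; total = C(24,4) = 10626.
P = 10/10626 = 5/5313 ≈ 0.0009.

5/5313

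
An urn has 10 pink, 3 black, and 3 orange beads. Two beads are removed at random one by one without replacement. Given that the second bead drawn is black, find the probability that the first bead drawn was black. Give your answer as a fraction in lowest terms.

P(first=black and the second bead drawn is black) = (3/16)·(2/15) = 1/40.
P(the second bead drawn is black) = Σ over first color = 1/8 + 1/40 + 3/80 = 3/16.
By Bayes, P(first=black | the second bead drawn is black) = 1/40 / 3/16 = 2/15 ≈ 0.1333.

2/15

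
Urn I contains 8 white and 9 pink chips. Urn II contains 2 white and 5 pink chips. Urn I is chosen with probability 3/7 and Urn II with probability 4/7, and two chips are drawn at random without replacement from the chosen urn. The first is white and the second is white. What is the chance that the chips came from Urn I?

P(E | Urn I) = 7/34; P(E | Urn II) = 1/21.
P(E) = 3/7·7/34 + 4/7·1/21 = 577/4998.
By Bayes' rule, P(Urn I | E) = 3/34 / 577/4998 = 441/577 ≈ 0.7643.

441/577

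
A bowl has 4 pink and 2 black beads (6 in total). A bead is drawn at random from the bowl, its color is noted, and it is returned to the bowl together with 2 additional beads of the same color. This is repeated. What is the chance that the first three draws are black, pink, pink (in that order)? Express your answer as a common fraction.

1/10

Track the composition after each reinforcement of +2.
P = (2/6) · (4/8) · (6/10) = 1/10 ≈ 0.1000.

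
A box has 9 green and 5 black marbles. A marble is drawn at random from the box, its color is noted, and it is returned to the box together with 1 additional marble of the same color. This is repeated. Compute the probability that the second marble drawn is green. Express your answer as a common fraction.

Condition on the first draw. If first is green (prob 9/14), second-green has prob (10)/(15); if not (prob 5/14), it has prob 9/(15).
P = (9/14)·(10/15) + (5/14)·(9/15) = 9/14 ≈ 0.6429.

9/14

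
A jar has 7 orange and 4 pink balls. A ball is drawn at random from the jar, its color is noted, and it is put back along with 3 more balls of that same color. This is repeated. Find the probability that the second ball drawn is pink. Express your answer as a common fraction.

Condition on the first draw. If first is pink (prob 4/11), second-pink has prob (7)/(14); if not (prob 7/11), it has prob 4/(14).
P = (4/11)·(7/14) + (7/11)·(4/14) = 4/11 ≈ 0.3636.

4/11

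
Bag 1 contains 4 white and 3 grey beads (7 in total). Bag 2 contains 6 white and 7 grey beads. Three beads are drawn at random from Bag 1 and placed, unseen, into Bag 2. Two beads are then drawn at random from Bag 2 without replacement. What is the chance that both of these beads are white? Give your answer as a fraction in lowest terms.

61/280

Condition on how many of the transferred beads are white (from Bag 1: 4 white of 7; then Bag 2 has 16 total).
  0 white: C(4,0)C(3,3)/C(7,3) = 1/35; then P = C(6,2)/C(16,2) = 1/8
  1 white: C(4,1)C(3,2)/C(7,3) = 12/35; then P = C(7,2)/C(16,2) = 7/40
  2 white: C(4,2)C(3,1)/C(7,3) = 18/35; then P = C(8,2)/C(16,2) = 7/30
  3 white: C(4,3)C(3,0)/C(7,3) = 4/35; then P = C(9,2)/C(16,2) = 3/10
P(both white) = 61/280 ≈ 0.2179.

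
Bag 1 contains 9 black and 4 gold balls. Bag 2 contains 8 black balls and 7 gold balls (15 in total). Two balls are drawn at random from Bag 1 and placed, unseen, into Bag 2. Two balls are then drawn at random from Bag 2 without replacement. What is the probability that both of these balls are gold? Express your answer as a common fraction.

Condition on how many of the transferred balls are gold (from Bag 1: 4 gold of 13; then Bag 2 has 17 total).
  0 gold: C(4,0)C(9,2)/C(13,2) = 6/13; then P = C(7,2)/C(17,2) = 21/136
  1 gold: C(4,1)C(9,1)/C(13,2) = 6/13; then P = C(8,2)/C(17,2) = 7/34
  2 gold: C(4,2)C(9,0)/C(13,2) = 1/13; then P = C(9,2)/C(17,2) = 9/34
P(both gold) = 165/884 ≈ 0.1867.

165/884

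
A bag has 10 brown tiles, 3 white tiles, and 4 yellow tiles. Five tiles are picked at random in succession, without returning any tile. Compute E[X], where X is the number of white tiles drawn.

By linearity of expectation, E[X] = Σ P(draw i is white); by symmetry each draw (even without replacement) has P(white) = 3/17.
E[X] = 5 · 3/17 = 15/17 ≈ 0.8824.

15/17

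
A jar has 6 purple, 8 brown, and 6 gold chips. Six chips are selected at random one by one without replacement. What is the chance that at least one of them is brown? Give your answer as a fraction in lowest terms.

Use the complement: P(at least one brown) = 1 − P(no brown).
P(none) = C(12,6)/C(20,6) = 924/38760.
So P = 1 − 924/38760 = 3153/3230 ≈ 0.9762.

3153/3230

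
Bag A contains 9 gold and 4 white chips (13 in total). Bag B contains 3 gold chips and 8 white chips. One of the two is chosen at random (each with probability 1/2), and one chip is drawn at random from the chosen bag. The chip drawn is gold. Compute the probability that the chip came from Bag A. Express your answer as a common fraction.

33/46

P(gold | Bag A) = 9/13; P(gold | Bag B) = 3/11.
P(gold) = 1/2·9/13 + 1/2·3/11 = 69/143.
By Bayes' rule, P(Bag A | gold) = 9/26 / 69/143 = 33/46 ≈ 0.7174.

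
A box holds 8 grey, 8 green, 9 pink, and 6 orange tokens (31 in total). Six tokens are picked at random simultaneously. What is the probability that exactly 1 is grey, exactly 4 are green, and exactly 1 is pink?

80/11687

Unordered draws without replacement: count favorable combinations over C(31,6).
Favorable = C(8,1) · C(8,4) · C(9,1) · C(6,0) = 5040; total = C(31,6) = 736281.
P = 5040/736281 = 80/11687 ≈ 0.0068.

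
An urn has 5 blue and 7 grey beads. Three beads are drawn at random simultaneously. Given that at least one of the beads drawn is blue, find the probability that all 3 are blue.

P(all 3 blue) = C(5,3)/C(12,3) = 1/22; P(at least one blue) = 1 − C(7,3)/C(12,3) = 37/44.
Since 'all 3 blue' ⊆ 'at least one blue', P(all 3 | at least one) = 1/22 / 37/44 = 2/37 ≈ 0.0541.

2/37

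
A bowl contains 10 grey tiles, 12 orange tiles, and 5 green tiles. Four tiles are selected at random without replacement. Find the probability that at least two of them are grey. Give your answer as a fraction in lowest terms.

31/65

Sum the hypergeometric tail for j = 2,…,4 grey tiles.
Favorable = C(10,2)·C(17,2) + C(10,3)·C(17,1) + C(10,4)·C(17,0) = 8370; total = C(27,4) = 17550.
P = 8370/17550 = 31/65 ≈ 0.4769.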